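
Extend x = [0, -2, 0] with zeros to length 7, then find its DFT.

Original 3-point DFT: [-2, 1.0000+1.7321i, 1.0000-1.7321i]
Zero-padded 7-point DFT provides frequency interpolation.

DFT_7([x, 0, ...]) = [-2, -1.2470+1.5637i, 0.4450+1.9499i, 1.8019+0.8678i, 1.8019-0.8678i, 0.4450-1.9499i, -1.2470-1.5637i]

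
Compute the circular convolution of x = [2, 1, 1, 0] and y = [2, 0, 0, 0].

(x ⊛ y)[n] = Σ(m=0 to 3) x[m] · y[(n-m) mod 4]

Computing each output sample:
(x ⊛ y)[0] = 4
(x ⊛ y)[1] = 2
(x ⊛ y)[2] = 2
(x ⊛ y)[3] = 0

x ⊛ y = [4, 2, 2, 0]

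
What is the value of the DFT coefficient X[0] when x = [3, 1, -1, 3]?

X[0] = Σ(n=0 to 3) x[n] · ω_4^0 = Σ x[n]
= (3) + (1) + (-1) + (3)

X[0] = 6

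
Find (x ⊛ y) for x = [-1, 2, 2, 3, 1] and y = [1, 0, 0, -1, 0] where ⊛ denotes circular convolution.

(x ⊛ y)[n] = Σ(m=0 to 4) x[m] · y[(n-m) mod 5]

Computing each output sample:
(x ⊛ y)[0] = -3
(x ⊛ y)[1] = -1
(x ⊛ y)[2] = 1
(x ⊛ y)[3] = 4
(x ⊛ y)[4] = -1

x ⊛ y = [-3, -1, 1, 4, -1]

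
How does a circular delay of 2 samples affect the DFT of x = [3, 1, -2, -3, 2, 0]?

Time shift by 2: X_shifted[k] = ω_6^(2k) · X[k]
Shifted x = [2, 0, 3, 1, -2, -3]

DFT(x[n-2]) = [1, -1.0000-6.9282i, 4.0000+1.7321i, 5, 4.0000-1.7321i, -1.0000+6.9282i]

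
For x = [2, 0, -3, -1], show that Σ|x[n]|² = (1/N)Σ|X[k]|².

Time domain:
Σ|x[n]|² = |2|² + |0|² + |-3|² + |-1|² = 14.0000

Frequency domain:
(1/4)Σ|X[k]|² = (1/4)(|-2|² + |5-1i|² + |0|² + |5+1i|²) = (1/4)·56.0000 = 14.0000

Both sides agree, confirming Parseval's theorem.

Σ|x[n]|² = (1/N)Σ|X[k]|² = 14.0000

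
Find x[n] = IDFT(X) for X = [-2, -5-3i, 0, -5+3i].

x[n] = (1/4) Σ(k=0 to 3) X[k] · e^(2πikn/4)

Computing each x[n]:
x[0] = -3
x[1] = 1
x[2] = 2
x[3] = -2

x = [-3, 1, 2, -2]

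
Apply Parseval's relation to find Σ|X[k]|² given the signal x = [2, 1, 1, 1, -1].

Parseval: Σ|x[n]|² = (1/N)Σ|X[k]|², so Σ|X[k]|² = N·Σ|x[n]|² = 5·8.0000

Σ|X[k]|² = N·Σ|x[n]|² = 5·8.0000 = 40.0000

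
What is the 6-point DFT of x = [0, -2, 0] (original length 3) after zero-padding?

Original 3-point DFT: [-2, 1.0000+1.7321i, 1.0000-1.7321i]
Zero-padded 6-point DFT provides frequency interpolation.

DFT_6([x, 0, ...]) = [-2, -1.0000+1.7321i, 1.0000+1.7321i, 2, 1.0000-1.7321i, -1.0000-1.7321i]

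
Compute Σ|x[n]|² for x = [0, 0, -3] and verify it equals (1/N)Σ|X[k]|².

Time domain:
Σ|x[n]|² = |0|² + |0|² + |-3|² = 9.0000

Frequency domain:
(1/3)Σ|X[k]|² = (1/3)(|-3|² + |1.5000-2.5981i|² + |1.5000+2.5981i|²) = (1/3)·27.0000 = 9.0000

Both sides agree, confirming Parseval's theorem.

Σ|x[n]|² = (1/N)Σ|X[k]|² = 9.0000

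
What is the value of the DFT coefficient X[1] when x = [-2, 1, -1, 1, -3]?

X[1] = Σ(n=0 to 4) x[n] · ω_5^(1n) where ω_5 = e^(-2πi/5)
= (-2)·ω_5^0 + (1)·ω_5^1 + (-1)·ω_5^2 + (1)·ω_5^3 + (-3)·ω_5^4

X[1] = -2.6180-2.6287i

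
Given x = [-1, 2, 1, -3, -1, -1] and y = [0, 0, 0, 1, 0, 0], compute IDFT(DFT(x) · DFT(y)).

(x ⊛ y)[n] = Σ(m=0 to 5) x[m] · y[(n-m) mod 6]

Computing each output sample:
(x ⊛ y)[0] = -3
(x ⊛ y)[1] = -1
(x ⊛ y)[2] = -1
(x ⊛ y)[3] = -1
(x ⊛ y)[4] = 2
(x ⊛ y)[5] = 1

x ⊛ y = [-3, -1, -1, -1, 2, 1]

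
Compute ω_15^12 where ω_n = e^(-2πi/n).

ω_15^12 = e^(-2πi·12/15)
= cos(-2π·12/15) + i·sin(-2π·12/15)
= cos(-24π/15) + i·sin(-24π/15)

ω_15^12 = cos(-24π/15) + i·sin(-24π/15) = 0.3090+0.9511i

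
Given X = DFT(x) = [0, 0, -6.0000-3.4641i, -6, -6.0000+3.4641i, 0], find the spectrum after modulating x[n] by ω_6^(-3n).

Modulation property: DFT(ω_6^(-3n)·x[n]) = X[(k-3) mod 6], so circularly shift X by 3 positions.

X[k-3] = [-6, -6.0000+3.4641i, 0, 0, 0, -6.0000-3.4641i]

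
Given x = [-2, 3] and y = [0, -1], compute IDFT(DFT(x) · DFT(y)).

(x ⊛ y)[n] = Σ(m=0 to 1) x[m] · y[(n-m) mod 2]

Computing each output sample:
(x ⊛ y)[0] = -3
(x ⊛ y)[1] = 2

x ⊛ y = [-3, 2]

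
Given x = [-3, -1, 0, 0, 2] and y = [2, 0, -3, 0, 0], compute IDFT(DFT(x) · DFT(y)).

(x ⊛ y)[n] = Σ(m=0 to 4) x[m] · y[(n-m) mod 5]

Computing each output sample:
(x ⊛ y)[0] = -6
(x ⊛ y)[1] = -8
(x ⊛ y)[2] = 9
(x ⊛ y)[3] = 3
(x ⊛ y)[4] = 4

x ⊛ y = [-6, -8, 9, 3, 4]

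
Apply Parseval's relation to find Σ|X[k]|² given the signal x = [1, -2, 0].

Parseval: Σ|x[n]|² = (1/N)Σ|X[k]|², so Σ|X[k]|² = N·Σ|x[n]|² = 3·5.0000

Σ|X[k]|² = N·Σ|x[n]|² = 3·5.0000 = 15.0000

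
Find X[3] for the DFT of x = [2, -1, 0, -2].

X[3] = Σ(n=0 to 3) x[n] · ω_4^(3n) where ω_4 = e^(-2πi/4)
= (2)·ω_4^0 + (-1)·ω_4^3 + (0)·ω_4^6 + (-2)·ω_4^9

X[3] = 2+1i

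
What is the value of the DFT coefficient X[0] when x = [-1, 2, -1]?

X[0] = Σ(n=0 to 2) x[n] · ω_3^0 = Σ x[n]
= (-1) + (2) + (-1)

X[0] = 0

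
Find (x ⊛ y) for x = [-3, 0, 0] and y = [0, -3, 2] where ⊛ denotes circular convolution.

(x ⊛ y)[n] = Σ(m=0 to 2) x[m] · y[(n-m) mod 3]

Computing each output sample:
(x ⊛ y)[0] = 0
(x ⊛ y)[1] = 9
(x ⊛ y)[2] = -6

x ⊛ y = [0, 9, -6]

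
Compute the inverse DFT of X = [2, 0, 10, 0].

x[n] = (1/4) Σ(k=0 to 3) X[k] · e^(2πikn/4)

Computing each x[n]:
x[0] = 3
x[1] = -2
x[2] = 3
x[3] = -2

x = [3, -2, 3, -2]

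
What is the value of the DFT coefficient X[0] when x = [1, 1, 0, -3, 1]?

X[0] = Σ(n=0 to 4) x[n] · ω_5^0 = Σ x[n]
= (1) + (1) + (0) + (-3) + (1)

X[0] = 0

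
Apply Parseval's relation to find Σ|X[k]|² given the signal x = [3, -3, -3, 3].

Parseval: Σ|x[n]|² = (1/N)Σ|X[k]|², so Σ|X[k]|² = N·Σ|x[n]|² = 4·36.0000

Σ|X[k]|² = N·Σ|x[n]|² = 4·36.0000 = 144.0000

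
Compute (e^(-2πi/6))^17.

Since ω_6^6 = 1, powers reduce modulo 6.
17 mod 6 = 5
So ω_6^17 = ω_6^5 = e^(-2πi·5/6)

ω_6^17 = ω_6^5 = 0.5000+0.8660i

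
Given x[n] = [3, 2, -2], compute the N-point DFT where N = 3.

X[k] = Σ(n=0 to 2) x[n] · ω_3^(nk)
where ω_3 = e^(-2πi/3)

Computing each X[k]:
X[0] = 3
X[1] = 3.0000-3.4641i
X[2] = 3.0000+3.4641i

X = [3, 3.0000-3.4641i, 3.0000+3.4641i]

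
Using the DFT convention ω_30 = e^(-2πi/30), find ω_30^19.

ω_30^19 = e^(-2πi·19/30)
= cos(-2π·19/30) + i·sin(-2π·19/30)
= cos(-38π/30) + i·sin(-38π/30)

ω_30^19 = cos(-38π/30) + i·sin(-38π/30) = -0.6691+0.7431i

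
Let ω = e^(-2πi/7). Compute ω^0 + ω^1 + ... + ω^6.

Sum of all nth roots of unity equals 0 for n > 1 (geometric series with r ≠ 1).

0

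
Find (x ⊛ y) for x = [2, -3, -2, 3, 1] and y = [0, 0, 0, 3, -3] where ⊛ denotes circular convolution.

(x ⊛ y)[n] = Σ(m=0 to 4) x[m] · y[(n-m) mod 5]

Computing each output sample:
(x ⊛ y)[0] = 3
(x ⊛ y)[1] = 15
(x ⊛ y)[2] = -6
(x ⊛ y)[3] = 3
(x ⊛ y)[4] = -15

x ⊛ y = [3, 15, -6, 3, -15]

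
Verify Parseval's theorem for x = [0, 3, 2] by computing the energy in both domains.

Time domain:
Σ|x[n]|² = |0|² + |3|² + |2|² = 13.0000

Frequency domain:
(1/3)Σ|X[k]|² = (1/3)(|5|² + |-2.5000-0.8660i|² + |-2.5000+0.8660i|²) = (1/3)·39.0000 = 13.0000

Both sides agree, confirming Parseval's theorem.

Σ|x[n]|² = (1/N)Σ|X[k]|² = 13.0000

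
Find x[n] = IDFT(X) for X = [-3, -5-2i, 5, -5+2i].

x[n] = (1/4) Σ(k=0 to 3) X[k] · e^(2πikn/4)

Computing each x[n]:
x[0] = -2
x[1] = -1
x[2] = 3
x[3] = -3

x = [-2, -1, 3, -3]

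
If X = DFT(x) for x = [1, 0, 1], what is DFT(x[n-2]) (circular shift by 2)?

Time shift by 2: X_shifted[k] = ω_3^(2k) · X[k]
Shifted x = [0, 1, 1]

DFT(x[n-2]) = [2, -1, -1]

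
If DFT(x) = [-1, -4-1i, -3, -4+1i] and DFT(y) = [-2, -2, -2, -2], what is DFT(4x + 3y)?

By linearity: DFT(4x + 3y) = 4·DFT(x) + 3·DFT(y)
= 4·[-1, -4-1i, -3, -4+1i] + 3·[-2, -2, -2, -2]

Computing element-wise:
Z[0] = 4·(-1) + 3·(-2) = -10
Z[1] = 4·(-4-1i) + 3·(-2) = -22-4i
Z[2] = 4·(-3) + 3·(-2) = -18
Z[3] = 4·(-4+1i) + 3·(-2) = -22+4i

DFT(4x + 3y) = 4·X + 3·Y = [-10, -22-4i, -18, -22+4i]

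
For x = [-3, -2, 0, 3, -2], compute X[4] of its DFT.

X[4] = Σ(n=0 to 4) x[n] · ω_5^(4n) where ω_5 = e^(-2πi/5)
= (-3)·ω_5^0 + (-2)·ω_5^4 + (0)·ω_5^8 + (3)·ω_5^12 + (-2)·ω_5^16

X[4] = -6.6631-1.7634i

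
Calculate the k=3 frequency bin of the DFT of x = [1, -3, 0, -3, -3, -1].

X[3] = Σ(n=0 to 5) x[n] · ω_6^(3n) where ω_6 = e^(-2πi/6)
= (1)·ω_6^0 + (-3)·ω_6^3 + (0)·ω_6^6 + (-3)·ω_6^9 + (-3)·ω_6^12 + (-1)·ω_6^15

X[3] = 5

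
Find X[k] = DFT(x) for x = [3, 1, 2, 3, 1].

X[k] = Σ(n=0 to 4) x[n] · ω_5^(nk)
where ω_5 = e^(-2πi/5)

Computing each X[k]:
X[0] = 10
X[1] = -0.4271+0.5878i
X[2] = 2.9271-0.9511i
X[3] = 2.9271+0.9511i
X[4] = -0.4271-0.5878i

X = [10, -0.4271+0.5878i, 2.9271-0.9511i, 2.9271+0.9511i, -0.4271-0.5878i]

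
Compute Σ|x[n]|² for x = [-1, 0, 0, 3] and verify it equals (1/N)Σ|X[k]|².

Time domain:
Σ|x[n]|² = |-1|² + |0|² + |0|² + |3|² = 10.0000

Frequency domain:
(1/4)Σ|X[k]|² = (1/4)(|2|² + |-1+3i|² + |-4|² + |-1-3i|²) = (1/4)·40.0000 = 10.0000

Both sides agree, confirming Parseval's theorem.

Σ|x[n]|² = (1/N)Σ|X[k]|² = 10.0000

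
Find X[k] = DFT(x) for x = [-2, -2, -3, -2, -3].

X[k] = Σ(n=0 to 4) x[n] · ω_5^(nk)
where ω_5 = e^(-2πi/5)

Computing each X[k]:
X[0] = -12
X[1] = 0.5000-0.3633i
X[2] = 0.5000-1.5388i
X[3] = 0.5000+1.5388i
X[4] = 0.5000+0.3633i

X = [-12, 0.5000-0.3633i, 0.5000-1.5388i, 0.5000+1.5388i, 0.5000+0.3633i]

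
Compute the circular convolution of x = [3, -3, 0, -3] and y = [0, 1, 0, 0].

(x ⊛ y)[n] = Σ(m=0 to 3) x[m] · y[(n-m) mod 4]

Computing each output sample:
(x ⊛ y)[0] = -3
(x ⊛ y)[1] = 3
(x ⊛ y)[2] = -3
(x ⊛ y)[3] = 0

x ⊛ y = [-3, 3, -3, 0]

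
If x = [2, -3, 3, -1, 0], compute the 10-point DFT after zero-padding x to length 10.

Original 5-point DFT: [1, -0.5451+0.5020i, 5.0451+5.5676i, 5.0451-5.5676i, -0.5451-0.5020i]
Zero-padded 10-point DFT provides frequency interpolation.

DFT_10([x, 0, ...]) = [1, 0.8090-0.1388i, -0.5451+0.5020i, -0.3090+4.0287i, 5.0451+5.5676i, 9, 5.0451-5.5676i, -0.3090-4.0287i, -0.5451-0.5020i, 0.8090+0.1388i]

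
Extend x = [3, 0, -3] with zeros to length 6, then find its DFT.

Original 3-point DFT: [0, 4.5000-2.5981i, 4.5000+2.5981i]
Zero-padded 6-point DFT provides frequency interpolation.

DFT_6([x, 0, ...]) = [0, 4.5000+2.5981i, 4.5000-2.5981i, 0, 4.5000+2.5981i, 4.5000-2.5981i]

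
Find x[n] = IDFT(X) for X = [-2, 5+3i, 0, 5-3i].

x[n] = (1/4) Σ(k=0 to 3) X[k] · e^(2πikn/4)

Computing each x[n]:
x[0] = 2
x[1] = -2
x[2] = -3
x[3] = 1

x = [2, -2, -3, 1]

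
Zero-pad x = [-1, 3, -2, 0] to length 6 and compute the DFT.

Original 4-point DFT: [0, 1-3i, -6, 1+3i]
Zero-padded 6-point DFT provides frequency interpolation.

DFT_6([x, 0, ...]) = [0, 1.5000-0.8660i, -1.5000-4.3301i, -6, -1.5000+4.3301i, 1.5000+0.8660i]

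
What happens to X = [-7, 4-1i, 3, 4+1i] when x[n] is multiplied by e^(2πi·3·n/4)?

Modulation property: DFT(ω_4^(-3n)·x[n]) = X[(k-3) mod 4], so circularly shift X by 3 positions.

X[k-3] = [4-1i, 3, 4+1i, -7]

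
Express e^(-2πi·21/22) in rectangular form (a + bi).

ω_22^21 = e^(-2πi·21/22)
= cos(-2π·21/22) + i·sin(-2π·21/22)
= cos(-42π/22) + i·sin(-42π/22)

ω_22^21 = cos(-42π/22) + i·sin(-42π/22) = 0.9595+0.2817i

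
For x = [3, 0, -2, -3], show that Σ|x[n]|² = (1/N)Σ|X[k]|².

Time domain:
Σ|x[n]|² = |3|² + |0|² + |-2|² + |-3|² = 22.0000

Frequency domain:
(1/4)Σ|X[k]|² = (1/4)(|-2|² + |5-3i|² + |4|² + |5+3i|²) = (1/4)·88.0000 = 22.0000

Both sides agree, confirming Parseval's theorem.

Σ|x[n]|² = (1/N)Σ|X[k]|² = 22.0000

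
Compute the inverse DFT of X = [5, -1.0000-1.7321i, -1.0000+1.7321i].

x[n] = (1/3) Σ(k=0 to 2) X[k] · e^(2πikn/3)

Computing each x[n]:
x[0] = 1
x[1] = 3
x[2] = 1

x = [1, 3, 1]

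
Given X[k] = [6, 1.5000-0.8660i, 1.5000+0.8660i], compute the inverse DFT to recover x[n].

x[n] = (1/3) Σ(k=0 to 2) X[k] · e^(2πikn/3)

Computing each x[n]:
x[0] = 3
x[1] = 2
x[2] = 1

x = [3, 2, 1]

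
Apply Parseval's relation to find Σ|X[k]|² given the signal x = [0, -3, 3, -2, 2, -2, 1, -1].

Parseval: Σ|x[n]|² = (1/N)Σ|X[k]|², so Σ|X[k]|² = N·Σ|x[n]|² = 8·32.0000

Σ|X[k]|² = N·Σ|x[n]|² = 8·32.0000 = 256.0000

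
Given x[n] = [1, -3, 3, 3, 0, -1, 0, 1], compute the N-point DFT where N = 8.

X[k] = Σ(n=0 to 7) x[n] · ω_8^(nk)
where ω_8 = e^(-2πi/8)

Computing each X[k]:
X[0] = 4
X[1] = -1.8284-3.0000i
X[2] = -2+8i
X[3] = 3.8284+3.0000i
X[4] = 4
X[5] = 3.8284-3.0000i
X[6] = -2-8i
X[7] = -1.8284+3.0000i

X = [4, -1.8284-3.0000i, -2+8i, 3.8284+3.0000i, 4, 3.8284-3.0000i, -2-8i, -1.8284+3.0000i]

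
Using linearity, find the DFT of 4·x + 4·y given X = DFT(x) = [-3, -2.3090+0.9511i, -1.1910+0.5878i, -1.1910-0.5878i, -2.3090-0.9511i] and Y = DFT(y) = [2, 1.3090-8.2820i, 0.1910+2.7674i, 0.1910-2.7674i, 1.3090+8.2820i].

By linearity: DFT(4x + 4y) = 4·DFT(x) + 4·DFT(y)
= 4·[-3, -2.3090+0.9511i, -1.1910+0.5878i, -1.1910-0.5878i, -2.3090-0.9511i] + 4·[2, 1.3090-8.2820i, 0.1910+2.7674i, 0.1910-2.7674i, 1.3090+8.2820i]

Computing element-wise:
Z[0] = 4·(-3) + 4·(2) = -4
Z[1] = 4·(-2.3090+0.9511i) + 4·(1.3090-8.2820i) = -4.0000-29.3236i
Z[2] = 4·(-1.1910+0.5878i) + 4·(0.1910+2.7674i) = -4.0000+13.4208i
Z[3] = 4·(-1.1910-0.5878i) + 4·(0.1910-2.7674i) = -4.0000-13.4208i
Z[4] = 4·(-2.3090-0.9511i) + 4·(1.3090+8.2820i) = -4.0000+29.3236i

DFT(4x + 4y) = 4·X + 4·Y = [-4, -4.0000-29.3236i, -4.0000+13.4208i, -4.0000-13.4208i, -4.0000+29.3236i]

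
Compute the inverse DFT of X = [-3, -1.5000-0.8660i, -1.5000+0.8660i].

x[n] = (1/3) Σ(k=0 to 2) X[k] · e^(2πikn/3)

Computing each x[n]:
x[0] = -2
x[1] = 0
x[2] = -1

x = [-2, 0, -1]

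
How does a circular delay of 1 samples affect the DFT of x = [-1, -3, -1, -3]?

Time shift by 1: X_shifted[k] = ω_4^(1k) · X[k]
Shifted x = [-3, -1, -3, -1]

DFT(x[n-1]) = [-8, 0, -4, 0]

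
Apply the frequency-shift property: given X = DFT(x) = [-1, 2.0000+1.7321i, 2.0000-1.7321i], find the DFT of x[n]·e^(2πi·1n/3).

Modulation property: DFT(ω_3^(-1n)·x[n]) = X[(k-1) mod 3], so circularly shift X by 1 positions.

X[k-1] = [2.0000-1.7321i, -1, 2.0000+1.7321i]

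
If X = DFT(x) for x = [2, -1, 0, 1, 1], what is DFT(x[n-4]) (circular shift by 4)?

Time shift by 4: X_shifted[k] = ω_5^(4k) · X[k]
Shifted x = [-1, 0, 1, 1, 2]

DFT(x[n-4]) = [3, -2.0000+1.9021i, -2.0000+1.1756i, -2.0000-1.1756i, -2.0000-1.9021i]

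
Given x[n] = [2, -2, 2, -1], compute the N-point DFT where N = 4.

X[k] = Σ(n=0 to 3) x[n] · ω_4^(nk)
where ω_4 = e^(-2πi/4)

Computing each X[k]:
X[0] = 1
X[1] = 1i
X[2] = 7
X[3] = -1i

X = [1, 1i, 7, -1i]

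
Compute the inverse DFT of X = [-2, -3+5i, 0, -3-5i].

x[n] = (1/4) Σ(k=0 to 3) X[k] · e^(2πikn/4)

Computing each x[n]:
x[0] = -2
x[1] = -3
x[2] = 1
x[3] = 2

x = [-2, -3, 1, 2]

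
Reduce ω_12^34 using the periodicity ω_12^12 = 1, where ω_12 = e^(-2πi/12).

Since ω_12^12 = 1, powers reduce modulo 12.
34 mod 12 = 10
So ω_12^34 = ω_12^10 = e^(-2πi·10/12)

ω_12^34 = ω_12^10 = 0.5000+0.8660i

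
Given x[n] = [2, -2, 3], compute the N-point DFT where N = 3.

X[k] = Σ(n=0 to 2) x[n] · ω_3^(nk)
where ω_3 = e^(-2πi/3)

Computing each X[k]:
X[0] = 3
X[1] = 1.5000+4.3301i
X[2] = 1.5000-4.3301i

X = [3, 1.5000+4.3301i, 1.5000-4.3301i]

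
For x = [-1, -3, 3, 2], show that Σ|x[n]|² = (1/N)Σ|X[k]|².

Time domain:
Σ|x[n]|² = |-1|² + |-3|² + |3|² + |2|² = 23.0000

Frequency domain:
(1/4)Σ|X[k]|² = (1/4)(|1|² + |-4+5i|² + |3|² + |-4-5i|²) = (1/4)·92.0000 = 23.0000

Both sides agree, confirming Parseval's theorem.

Σ|x[n]|² = (1/N)Σ|X[k]|² = 23.0000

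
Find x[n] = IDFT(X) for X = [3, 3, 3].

x[n] = (1/3) Σ(k=0 to 2) X[k] · e^(2πikn/3)

Computing each x[n]:
x[0] = 3
x[1] = 0
x[2] = 0

x = [3, 0, 0]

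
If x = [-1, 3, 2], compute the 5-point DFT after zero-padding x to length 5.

Original 3-point DFT: [4, -3.5000-0.8660i, -3.5000+0.8660i]
Zero-padded 5-point DFT provides frequency interpolation.

DFT_5([x, 0, ...]) = [4, -1.6910-4.0287i, -2.8090+0.1388i, -2.8090-0.1388i, -1.6910+4.0287i]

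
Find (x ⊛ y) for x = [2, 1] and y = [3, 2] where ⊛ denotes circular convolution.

(x ⊛ y)[n] = Σ(m=0 to 1) x[m] · y[(n-m) mod 2]

Computing each output sample:
(x ⊛ y)[0] = 8
(x ⊛ y)[1] = 7

x ⊛ y = [8, 7]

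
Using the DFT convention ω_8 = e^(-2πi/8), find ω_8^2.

ω_8^2 = e^(-2πi·2/8)
= cos(-2π·2/8) + i·sin(-2π·2/8)
= cos(-4π/8) + i·sin(-4π/8)

ω_8^2 = cos(-4π/8) + i·sin(-4π/8) = -1i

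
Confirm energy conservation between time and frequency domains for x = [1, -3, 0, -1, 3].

Time domain:
Σ|x[n]|² = |1|² + |-3|² + |0|² + |-1|² + |3|² = 20.0000

Frequency domain:
(1/5)Σ|X[k]|² = (1/5)(|0|² + |1.8090+5.1186i|² + |0.6910+4.4778i|² + |0.6910-4.4778i|² + |1.8090-5.1186i|²) = (1/5)·100.0000 = 20.0000

Both sides agree, confirming Parseval's theorem.

Σ|x[n]|² = (1/N)Σ|X[k]|² = 20.0000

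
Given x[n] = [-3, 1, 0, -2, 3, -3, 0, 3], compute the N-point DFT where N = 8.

X[k] = Σ(n=0 to 7) x[n] · ω_8^(nk)
where ω_8 = e^(-2πi/8)

Computing each X[k]:
X[0] = -1
X[1] = 0.3640+0.7071i
X[2] = 3i
X[3] = -12.3640+0.7071i
X[4] = 1
X[5] = -12.3640-0.7071i
X[6] = -3i
X[7] = 0.3640-0.7071i

X = [-1, 0.3640+0.7071i, 3i, -12.3640+0.7071i, 1, -12.3640-0.7071i, -3i, 0.3640-0.7071i]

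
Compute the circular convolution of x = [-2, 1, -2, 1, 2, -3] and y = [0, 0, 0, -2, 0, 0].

(x ⊛ y)[n] = Σ(m=0 to 5) x[m] · y[(n-m) mod 6]

Computing each output sample:
(x ⊛ y)[0] = -2
(x ⊛ y)[1] = -4
(x ⊛ y)[2] = 6
(x ⊛ y)[3] = 4
(x ⊛ y)[4] = -2
(x ⊛ y)[5] = 4

x ⊛ y = [-2, -4, 6, 4, -2, 4]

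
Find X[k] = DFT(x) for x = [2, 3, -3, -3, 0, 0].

X[k] = Σ(n=0 to 5) x[n] · ω_6^(nk)
where ω_6 = e^(-2πi/6)

Computing each X[k]:
X[0] = -1
X[1] = 8
X[2] = -1.0000-5.1962i
X[3] = -1
X[4] = -1.0000+5.1962i
X[5] = 8

X = [-1, 8, -1.0000-5.1962i, -1, -1.0000+5.1962i, 8]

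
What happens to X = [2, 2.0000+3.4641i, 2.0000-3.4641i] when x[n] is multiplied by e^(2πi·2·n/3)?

Modulation property: DFT(ω_3^(-2n)·x[n]) = X[(k-2) mod 3], so circularly shift X by 2 positions.

X[k-2] = [2.0000+3.4641i, 2.0000-3.4641i, 2]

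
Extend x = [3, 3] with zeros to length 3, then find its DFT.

Original 2-point DFT: [6, 0]
Zero-padded 3-point DFT provides frequency interpolation.

DFT_3([x, 0, ...]) = [6, 1.5000-2.5981i, 1.5000+2.5981i]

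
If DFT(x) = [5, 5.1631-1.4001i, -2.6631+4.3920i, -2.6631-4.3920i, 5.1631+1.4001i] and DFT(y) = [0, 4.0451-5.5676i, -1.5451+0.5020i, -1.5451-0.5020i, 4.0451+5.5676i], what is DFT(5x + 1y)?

By linearity: DFT(5x + 1y) = 5·DFT(x) + 1·DFT(y)
= 5·[5, 5.1631-1.4001i, -2.6631+4.3920i, -2.6631-4.3920i, 5.1631+1.4001i] + 1·[0, 4.0451-5.5676i, -1.5451+0.5020i, -1.5451-0.5020i, 4.0451+5.5676i]

Computing element-wise:
Z[0] = 5·(5) + 1·(0) = 25
Z[1] = 5·(5.1631-1.4001i) + 1·(4.0451-5.5676i) = 29.8606-12.5681i
Z[2] = 5·(-2.6631+4.3920i) + 1·(-1.5451+0.5020i) = -14.8606+22.4620i
Z[3] = 5·(-2.6631-4.3920i) + 1·(-1.5451-0.5020i) = -14.8606-22.4620i
Z[4] = 5·(5.1631+1.4001i) + 1·(4.0451+5.5676i) = 29.8606+12.5681i

DFT(5x + 1y) = 5·X + 1·Y = [25, 29.8606-12.5681i, -14.8606+22.4620i, -14.8606-22.4620i, 29.8606+12.5681i]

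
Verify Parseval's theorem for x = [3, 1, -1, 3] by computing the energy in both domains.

Time domain:
Σ|x[n]|² = |3|² + |1|² + |-1|² + |3|² = 20.0000

Frequency domain:
(1/4)Σ|X[k]|² = (1/4)(|6|² + |4+2i|² + |-2|² + |4-2i|²) = (1/4)·80.0000 = 20.0000

Both sides agree, confirming Parseval's theorem.

Σ|x[n]|² = (1/N)Σ|X[k]|² = 20.0000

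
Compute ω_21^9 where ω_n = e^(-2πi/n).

ω_21^9 = e^(-2πi·9/21)
= cos(-2π·9/21) + i·sin(-2π·9/21)
= cos(-18π/21) + i·sin(-18π/21)

ω_21^9 = cos(-18π/21) + i·sin(-18π/21) = -0.9010-0.4339i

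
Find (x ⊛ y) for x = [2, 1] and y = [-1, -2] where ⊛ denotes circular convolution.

(x ⊛ y)[n] = Σ(m=0 to 1) x[m] · y[(n-m) mod 2]

Computing each output sample:
(x ⊛ y)[0] = -4
(x ⊛ y)[1] = -5

x ⊛ y = [-4, -5]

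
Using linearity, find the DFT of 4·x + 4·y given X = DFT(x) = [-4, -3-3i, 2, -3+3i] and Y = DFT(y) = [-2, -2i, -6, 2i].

By linearity: DFT(4x + 4y) = 4·DFT(x) + 4·DFT(y)
= 4·[-4, -3-3i, 2, -3+3i] + 4·[-2, -2i, -6, 2i]

Computing element-wise:
Z[0] = 4·(-4) + 4·(-2) = -24
Z[1] = 4·(-3-3i) + 4·(-2i) = -12-20i
Z[2] = 4·(2) + 4·(-6) = -16
Z[3] = 4·(-3+3i) + 4·(2i) = -12+20i

DFT(4x + 4y) = 4·X + 4·Y = [-24, -12-20i, -16, -12+20i]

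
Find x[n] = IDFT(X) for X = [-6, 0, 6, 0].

x[n] = (1/4) Σ(k=0 to 3) X[k] · e^(2πikn/4)

Computing each x[n]:
x[0] = 0
x[1] = -3
x[2] = 0
x[3] = -3

x = [0, -3, 0, -3]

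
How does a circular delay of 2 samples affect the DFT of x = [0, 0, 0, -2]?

Time shift by 2: X_shifted[k] = ω_4^(2k) · X[k]
Shifted x = [0, -2, 0, 0]

DFT(x[n-2]) = [-2, 2i, 2, -2i]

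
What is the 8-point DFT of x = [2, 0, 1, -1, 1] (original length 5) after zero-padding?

Original 5-point DFT: [3, 2.3090-0.2245i, 1.1910+2.4899i, 1.1910-2.4899i, 2.3090+0.2245i]
Zero-padded 8-point DFT provides frequency interpolation.

DFT_8([x, 0, ...]) = [3, 1.7071-0.2929i, 2-1i, 0.2929+1.7071i, 5, 0.2929-1.7071i, 2+1i, 1.7071+0.2929i]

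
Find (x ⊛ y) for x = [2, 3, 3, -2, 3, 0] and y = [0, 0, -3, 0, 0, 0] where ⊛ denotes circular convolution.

(x ⊛ y)[n] = Σ(m=0 to 5) x[m] · y[(n-m) mod 6]

Computing each output sample:
(x ⊛ y)[0] = -9
(x ⊛ y)[1] = 0
(x ⊛ y)[2] = -6
(x ⊛ y)[3] = -9
(x ⊛ y)[4] = -9
(x ⊛ y)[5] = 6

x ⊛ y = [-9, 0, -6, -9, -9, 6]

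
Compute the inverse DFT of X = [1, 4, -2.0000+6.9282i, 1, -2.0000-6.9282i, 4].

x[n] = (1/6) Σ(k=0 to 5) X[k] · e^(2πikn/6)

Computing each x[n]:
x[0] = 1
x[1] = -1
x[2] = 2
x[3] = -2
x[4] = -2
x[5] = 3

x = [1, -1, 2, -2, -2, 3]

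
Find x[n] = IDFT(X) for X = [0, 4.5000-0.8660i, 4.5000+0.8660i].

x[n] = (1/3) Σ(k=0 to 2) X[k] · e^(2πikn/3)

Computing each x[n]:
x[0] = 3
x[1] = -1
x[2] = -2

x = [3, -1, -2]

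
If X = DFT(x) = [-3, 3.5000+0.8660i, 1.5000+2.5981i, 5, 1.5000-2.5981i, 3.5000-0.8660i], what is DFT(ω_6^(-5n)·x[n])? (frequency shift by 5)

Modulation property: DFT(ω_6^(-5n)·x[n]) = X[(k-5) mod 6], so circularly shift X by 5 positions.

X[k-5] = [3.5000+0.8660i, 1.5000+2.5981i, 5, 1.5000-2.5981i, 3.5000-0.8660i, -3]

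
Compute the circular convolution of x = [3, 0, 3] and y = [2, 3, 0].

(x ⊛ y)[n] = Σ(m=0 to 2) x[m] · y[(n-m) mod 3]

Computing each output sample:
(x ⊛ y)[0] = 15
(x ⊛ y)[1] = 9
(x ⊛ y)[2] = 6

x ⊛ y = [15, 9, 6]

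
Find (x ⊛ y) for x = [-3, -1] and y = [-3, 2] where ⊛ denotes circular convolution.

(x ⊛ y)[n] = Σ(m=0 to 1) x[m] · y[(n-m) mod 2]

Computing each output sample:
(x ⊛ y)[0] = 7
(x ⊛ y)[1] = -3

x ⊛ y = [7, -3]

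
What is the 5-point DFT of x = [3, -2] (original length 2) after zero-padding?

Original 2-point DFT: [1, 5]
Zero-padded 5-point DFT provides frequency interpolation.

DFT_5([x, 0, ...]) = [1, 2.3820+1.9021i, 4.6180+1.1756i, 4.6180-1.1756i, 2.3820-1.9021i]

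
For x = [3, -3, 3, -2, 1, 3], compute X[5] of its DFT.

X[5] = Σ(n=0 to 5) x[n] · ω_6^(5n) where ω_6 = e^(-2πi/6)
= (3)·ω_6^0 + (-3)·ω_6^5 + (3)·ω_6^10 + (-2)·ω_6^15 + (1)·ω_6^20 + (3)·ω_6^25

X[5] = 3.0000-3.4641i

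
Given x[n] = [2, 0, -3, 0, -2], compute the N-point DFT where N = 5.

X[k] = Σ(n=0 to 4) x[n] · ω_5^(nk)
where ω_5 = e^(-2πi/5)

Computing each X[k]:
X[0] = -3
X[1] = 3.8090-0.1388i
X[2] = 2.6910-4.0287i
X[3] = 2.6910+4.0287i
X[4] = 3.8090+0.1388i

X = [-3, 3.8090-0.1388i, 2.6910-4.0287i, 2.6910+4.0287i, 3.8090+0.1388i]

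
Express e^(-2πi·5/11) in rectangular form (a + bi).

ω_11^5 = e^(-2πi·5/11)
= cos(-2π·5/11) + i·sin(-2π·5/11)
= cos(-10π/11) + i·sin(-10π/11)

ω_11^5 = cos(-10π/11) + i·sin(-10π/11) = -0.9595-0.2817i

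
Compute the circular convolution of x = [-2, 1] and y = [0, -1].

(x ⊛ y)[n] = Σ(m=0 to 1) x[m] · y[(n-m) mod 2]

Computing each output sample:
(x ⊛ y)[0] = -1
(x ⊛ y)[1] = 2

x ⊛ y = [-1, 2]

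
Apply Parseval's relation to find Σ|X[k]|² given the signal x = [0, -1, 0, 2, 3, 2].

Parseval: Σ|x[n]|² = (1/N)Σ|X[k]|², so Σ|X[k]|² = N·Σ|x[n]|² = 6·18.0000

Σ|X[k]|² = N·Σ|x[n]|² = 6·18.0000 = 108.0000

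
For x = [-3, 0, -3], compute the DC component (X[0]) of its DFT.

X[0] = Σ(n=0 to 2) x[n] · ω_3^0 = Σ x[n]
= (-3) + (0) + (-3)

X[0] = -6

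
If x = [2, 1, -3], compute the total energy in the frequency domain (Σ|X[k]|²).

Parseval: Σ|x[n]|² = (1/N)Σ|X[k]|², so Σ|X[k]|² = N·Σ|x[n]|² = 3·14.0000

Σ|X[k]|² = N·Σ|x[n]|² = 3·14.0000 = 42.0000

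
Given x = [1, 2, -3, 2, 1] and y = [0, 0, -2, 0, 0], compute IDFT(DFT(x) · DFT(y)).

(x ⊛ y)[n] = Σ(m=0 to 4) x[m] · y[(n-m) mod 5]

Computing each output sample:
(x ⊛ y)[0] = -4
(x ⊛ y)[1] = -2
(x ⊛ y)[2] = -2
(x ⊛ y)[3] = -4
(x ⊛ y)[4] = 6

x ⊛ y = [-4, -2, -2, -4, 6]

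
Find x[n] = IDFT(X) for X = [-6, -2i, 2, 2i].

x[n] = (1/4) Σ(k=0 to 3) X[k] · e^(2πikn/4)

Computing each x[n]:
x[0] = -1
x[1] = -1
x[2] = -1
x[3] = -3

x = [-1, -1, -1, -3]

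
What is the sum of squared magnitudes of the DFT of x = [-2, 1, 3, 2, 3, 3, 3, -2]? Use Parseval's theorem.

Parseval: Σ|x[n]|² = (1/N)Σ|X[k]|², so Σ|X[k]|² = N·Σ|x[n]|² = 8·49.0000

Σ|X[k]|² = N·Σ|x[n]|² = 8·49.0000 = 392.0000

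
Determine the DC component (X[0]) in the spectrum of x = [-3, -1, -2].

X[0] = Σ(n=0 to 2) x[n] · ω_3^0 = Σ x[n]
= (-3) + (-1) + (-2)

X[0] = -6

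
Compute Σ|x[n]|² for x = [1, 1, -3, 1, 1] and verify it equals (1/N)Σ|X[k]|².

Time domain:
Σ|x[n]|² = |1|² + |1|² + |-3|² + |1|² + |1|² = 13.0000

Frequency domain:
(1/5)Σ|X[k]|² = (1/5)(|1|² + |3.2361+2.3511i|² + |-1.2361-3.8042i|² + |-1.2361+3.8042i|² + |3.2361-2.3511i|²) = (1/5)·65.0000 = 13.0000

Both sides agree, confirming Parseval's theorem.

Σ|x[n]|² = (1/N)Σ|X[k]|² = 13.0000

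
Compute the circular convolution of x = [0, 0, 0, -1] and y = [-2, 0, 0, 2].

(x ⊛ y)[n] = Σ(m=0 to 3) x[m] · y[(n-m) mod 4]

Computing each output sample:
(x ⊛ y)[0] = 0
(x ⊛ y)[1] = 0
(x ⊛ y)[2] = -2
(x ⊛ y)[3] = 2

x ⊛ y = [0, 0, -2, 2]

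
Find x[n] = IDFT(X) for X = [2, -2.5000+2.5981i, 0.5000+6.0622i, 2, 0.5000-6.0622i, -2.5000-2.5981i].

x[n] = (1/6) Σ(k=0 to 5) X[k] · e^(2πikn/6)

Computing each x[n]:
x[0] = 0
x[1] = -3
x[2] = 2
x[3] = 1
x[4] = 0
x[5] = 2

x = [0, -3, 2, 1, 0, 2]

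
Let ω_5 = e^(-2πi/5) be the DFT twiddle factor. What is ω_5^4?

ω_5^4 = e^(-2πi·4/5)
= cos(-2π·4/5) + i·sin(-2π·4/5)
= cos(-8π/5) + i·sin(-8π/5)

ω_5^4 = cos(-8π/5) + i·sin(-8π/5) = 0.3090+0.9511i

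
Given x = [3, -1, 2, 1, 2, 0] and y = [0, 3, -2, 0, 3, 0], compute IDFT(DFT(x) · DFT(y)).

(x ⊛ y)[n] = Σ(m=0 to 5) x[m] · y[(n-m) mod 6]

Computing each output sample:
(x ⊛ y)[0] = 2
(x ⊛ y)[1] = 12
(x ⊛ y)[2] = -3
(x ⊛ y)[3] = 8
(x ⊛ y)[4] = 8
(x ⊛ y)[5] = 1

x ⊛ y = [2, 12, -3, 8, 8, 1]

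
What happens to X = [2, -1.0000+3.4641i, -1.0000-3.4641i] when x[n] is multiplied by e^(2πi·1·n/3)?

Modulation property: DFT(ω_3^(-1n)·x[n]) = X[(k-1) mod 3], so circularly shift X by 1 positions.

X[k-1] = [-1.0000-3.4641i, 2, -1.0000+3.4641i]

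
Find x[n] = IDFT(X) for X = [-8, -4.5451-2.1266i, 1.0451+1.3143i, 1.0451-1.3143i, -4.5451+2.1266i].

x[n] = (1/5) Σ(k=0 to 4) X[k] · e^(2πikn/5)

Computing each x[n]:
x[0] = -3
x[1] = -2
x[2] = 1
x[3] = -1
x[4] = -3

x = [-3, -2, 1, -1, -3]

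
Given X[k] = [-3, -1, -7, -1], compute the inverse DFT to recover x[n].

x[n] = (1/4) Σ(k=0 to 3) X[k] · e^(2πikn/4)

Computing each x[n]:
x[0] = -3
x[1] = 1
x[2] = -2
x[3] = 1

x = [-3, 1, -2, 1]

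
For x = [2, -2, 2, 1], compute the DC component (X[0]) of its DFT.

X[0] = Σ(n=0 to 3) x[n] · ω_4^0 = Σ x[n]
= (2) + (-2) + (2) + (1)

X[0] = 3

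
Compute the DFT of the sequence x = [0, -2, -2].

X[k] = Σ(n=0 to 2) x[n] · ω_3^(nk)
where ω_3 = e^(-2πi/3)

Computing each X[k]:
X[0] = -4
X[1] = 2
X[2] = 2

X = [-4, 2, 2]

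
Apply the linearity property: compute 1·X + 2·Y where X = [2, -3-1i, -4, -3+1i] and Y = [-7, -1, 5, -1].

By linearity: DFT(1x + 2y) = 1·DFT(x) + 2·DFT(y)
= 1·[2, -3-1i, -4, -3+1i] + 2·[-7, -1, 5, -1]

Computing element-wise:
Z[0] = 1·(2) + 2·(-7) = -12
Z[1] = 1·(-3-1i) + 2·(-1) = -5-1i
Z[2] = 1·(-4) + 2·(5) = 6
Z[3] = 1·(-3+1i) + 2·(-1) = -5+1i

DFT(1x + 2y) = 1·X + 2·Y = [-12, -5-1i, 6, -5+1i]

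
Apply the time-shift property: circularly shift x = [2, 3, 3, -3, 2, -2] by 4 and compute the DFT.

Time shift by 4: X_shifted[k] = ω_6^(4k) · X[k]
Shifted x = [3, -3, 2, -2, 2, 3]

DFT(x[n-4]) = [5, 3.0000+5.1962i, -1.0000+5.1962i, 9, -1.0000-5.1962i, 3.0000-5.1962i]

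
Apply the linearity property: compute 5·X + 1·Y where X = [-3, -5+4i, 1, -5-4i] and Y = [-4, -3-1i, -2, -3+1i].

By linearity: DFT(5x + 1y) = 5·DFT(x) + 1·DFT(y)
= 5·[-3, -5+4i, 1, -5-4i] + 1·[-4, -3-1i, -2, -3+1i]

Computing element-wise:
Z[0] = 5·(-3) + 1·(-4) = -19
Z[1] = 5·(-5+4i) + 1·(-3-1i) = -28+19i
Z[2] = 5·(1) + 1·(-2) = 3
Z[3] = 5·(-5-4i) + 1·(-3+1i) = -28-19i

DFT(5x + 1y) = 5·X + 1·Y = [-19, -28+19i, 3, -28-19i]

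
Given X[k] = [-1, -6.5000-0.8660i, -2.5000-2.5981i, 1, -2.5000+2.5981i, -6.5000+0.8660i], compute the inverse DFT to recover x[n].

x[n] = (1/6) Σ(k=0 to 5) X[k] · e^(2πikn/6)

Computing each x[n]:
x[0] = -3
x[1] = 0
x[2] = 1
x[3] = 1
x[4] = 2
x[5] = -2

x = [-3, 0, 1, 1, 2, -2]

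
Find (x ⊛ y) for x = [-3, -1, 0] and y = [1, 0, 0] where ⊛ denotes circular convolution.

(x ⊛ y)[n] = Σ(m=0 to 2) x[m] · y[(n-m) mod 3]

Computing each output sample:
(x ⊛ y)[0] = -3
(x ⊛ y)[1] = -1
(x ⊛ y)[2] = 0

x ⊛ y = [-3, -1, 0]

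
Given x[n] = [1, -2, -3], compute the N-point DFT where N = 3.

X[k] = Σ(n=0 to 2) x[n] · ω_3^(nk)
where ω_3 = e^(-2πi/3)

Computing each X[k]:
X[0] = -4
X[1] = 3.5000-0.8660i
X[2] = 3.5000+0.8660i

X = [-4, 3.5000-0.8660i, 3.5000+0.8660i]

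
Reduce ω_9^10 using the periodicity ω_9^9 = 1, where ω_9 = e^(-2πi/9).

Since ω_9^9 = 1, powers reduce modulo 9.
10 mod 9 = 1
So ω_9^10 = ω_9^1 = e^(-2πi·1/9)

ω_9^10 = ω_9^1 = 0.7660-0.6428i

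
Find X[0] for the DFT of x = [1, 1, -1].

X[0] = Σ(n=0 to 2) x[n] · ω_3^0 = Σ x[n]
= (1) + (1) + (-1)

X[0] = 1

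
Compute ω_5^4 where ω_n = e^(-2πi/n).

ω_5^4 = e^(-2πi·4/5)
= cos(-2π·4/5) + i·sin(-2π·4/5)
= cos(-8π/5) + i·sin(-8π/5)

ω_5^4 = cos(-8π/5) + i·sin(-8π/5) = 0.3090+0.9511i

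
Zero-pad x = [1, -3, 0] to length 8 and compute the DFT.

Original 3-point DFT: [-2, 2.5000+2.5981i, 2.5000-2.5981i]
Zero-padded 8-point DFT provides frequency interpolation.

DFT_8([x, 0, ...]) = [-2, -1.1213+2.1213i, 1+3i, 3.1213+2.1213i, 4, 3.1213-2.1213i, 1-3i, -1.1213-2.1213i]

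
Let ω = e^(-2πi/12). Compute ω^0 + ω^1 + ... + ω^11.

Sum of all nth roots of unity equals 0 for n > 1 (geometric series with r ≠ 1).

0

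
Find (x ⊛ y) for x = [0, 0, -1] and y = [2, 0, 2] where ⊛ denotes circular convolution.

(x ⊛ y)[n] = Σ(m=0 to 2) x[m] · y[(n-m) mod 3]

Computing each output sample:
(x ⊛ y)[0] = 0
(x ⊛ y)[1] = -2
(x ⊛ y)[2] = -2

x ⊛ y = [0, -2, -2]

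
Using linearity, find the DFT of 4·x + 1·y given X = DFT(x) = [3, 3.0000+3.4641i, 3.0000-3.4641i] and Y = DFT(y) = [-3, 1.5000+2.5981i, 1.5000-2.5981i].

By linearity: DFT(4x + 1y) = 4·DFT(x) + 1·DFT(y)
= 4·[3, 3.0000+3.4641i, 3.0000-3.4641i] + 1·[-3, 1.5000+2.5981i, 1.5000-2.5981i]

Computing element-wise:
Z[0] = 4·(3) + 1·(-3) = 9
Z[1] = 4·(3.0000+3.4641i) + 1·(1.5000+2.5981i) = 13.5000+16.4545i
Z[2] = 4·(3.0000-3.4641i) + 1·(1.5000-2.5981i) = 13.5000-16.4545i

DFT(4x + 1y) = 4·X + 1·Y = [9, 13.5000+16.4545i, 13.5000-16.4545i]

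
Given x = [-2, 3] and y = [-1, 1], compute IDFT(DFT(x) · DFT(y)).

(x ⊛ y)[n] = Σ(m=0 to 1) x[m] · y[(n-m) mod 2]

Computing each output sample:
(x ⊛ y)[0] = 5
(x ⊛ y)[1] = -5

x ⊛ y = [5, -5]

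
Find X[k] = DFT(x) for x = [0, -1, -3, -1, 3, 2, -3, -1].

X[k] = Σ(n=0 to 7) x[n] · ω_8^(nk)
where ω_8 = e^(-2πi/8)

Computing each X[k]:
X[0] = -4
X[1] = -5.1213+2.1213i
X[2] = 9-3i
X[3] = -0.8787+2.1213i
X[4] = -2
X[5] = -0.8787-2.1213i
X[6] = 9+3i
X[7] = -5.1213-2.1213i

X = [-4, -5.1213+2.1213i, 9-3i, -0.8787+2.1213i, -2, -0.8787-2.1213i, 9+3i, -5.1213-2.1213i]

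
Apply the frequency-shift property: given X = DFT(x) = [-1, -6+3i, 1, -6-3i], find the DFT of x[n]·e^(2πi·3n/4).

Modulation property: DFT(ω_4^(-3n)·x[n]) = X[(k-3) mod 4], so circularly shift X by 3 positions.

X[k-3] = [-6+3i, 1, -6-3i, -1]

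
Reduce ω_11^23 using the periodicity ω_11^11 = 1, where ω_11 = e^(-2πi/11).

Since ω_11^11 = 1, powers reduce modulo 11.
23 mod 11 = 1
So ω_11^23 = ω_11^1 = e^(-2πi·1/11)

ω_11^23 = ω_11^1 = 0.8413-0.5406i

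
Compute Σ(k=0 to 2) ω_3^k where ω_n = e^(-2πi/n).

Sum of all nth roots of unity equals 0 for n > 1 (geometric series with r ≠ 1).

0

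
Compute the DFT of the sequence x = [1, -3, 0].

X[k] = Σ(n=0 to 2) x[n] · ω_3^(nk)
where ω_3 = e^(-2πi/3)

Computing each X[k]:
X[0] = -2
X[1] = 2.5000+2.5981i
X[2] = 2.5000-2.5981i

X = [-2, 2.5000+2.5981i, 2.5000-2.5981i]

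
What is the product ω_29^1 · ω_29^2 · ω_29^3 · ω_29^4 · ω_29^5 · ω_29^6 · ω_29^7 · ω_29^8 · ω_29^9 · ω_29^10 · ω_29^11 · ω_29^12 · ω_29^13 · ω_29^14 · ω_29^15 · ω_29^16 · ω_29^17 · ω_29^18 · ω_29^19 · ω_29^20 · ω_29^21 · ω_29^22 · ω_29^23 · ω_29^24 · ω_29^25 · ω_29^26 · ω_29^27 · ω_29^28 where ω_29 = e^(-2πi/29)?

The primitive 29th roots of unity are ω_29^k for k coprime to 29: k ∈ {1, 2, 3, 4, 5, 6, 7, 8, 9, 10, 11, 12, 13, 14, 15, 16, 17, 18, 19, 20, 21, 22, 23, 24, 25, 26, 27, 28}
Their product equals the constant term of the cyclotomic polynomial Φ_29(x) up to sign.
For n ≥ 3, the product of all primitive nth roots of unity is 1. (For n=1 it is 1; for n=2 it is -1.)

1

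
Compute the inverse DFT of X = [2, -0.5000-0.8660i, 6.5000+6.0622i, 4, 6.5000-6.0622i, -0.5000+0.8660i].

x[n] = (1/6) Σ(k=0 to 5) X[k] · e^(2πikn/6)

Computing each x[n]:
x[0] = 3
x[1] = -3
x[2] = 2
x[3] = 2
x[4] = -2
x[5] = 0

x = [3, -3, 2, 2, -2, 0]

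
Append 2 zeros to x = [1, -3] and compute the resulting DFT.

Original 2-point DFT: [-2, 4]
Zero-padded 4-point DFT provides frequency interpolation.

DFT_4([x, 0, ...]) = [-2, 1+3i, 4, 1-3i]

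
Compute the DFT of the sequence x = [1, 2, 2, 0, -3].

X[k] = Σ(n=0 to 4) x[n] · ω_5^(nk)
where ω_5 = e^(-2πi/5)

Computing each X[k]:
X[0] = 2
X[1] = -0.9271-5.9309i
X[2] = 2.4271-1.0368i
X[3] = 2.4271+1.0368i
X[4] = -0.9271+5.9309i

X = [2, -0.9271-5.9309i, 2.4271-1.0368i, 2.4271+1.0368i, -0.9271+5.9309i]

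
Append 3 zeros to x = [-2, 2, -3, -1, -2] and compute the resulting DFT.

Original 5-point DFT: [-6, 1.2361-2.6287i, -3.2361-4.2533i, -3.2361+4.2533i, 1.2361+2.6287i]
Zero-padded 8-point DFT provides frequency interpolation.

DFT_8([x, 0, ...]) = [-6, 2.1213+2.2929i, -1-3i, -2.1213-3.7071i, -8, -2.1213+3.7071i, -1+3i, 2.1213-2.2929i]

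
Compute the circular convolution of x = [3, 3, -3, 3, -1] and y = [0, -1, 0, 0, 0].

(x ⊛ y)[n] = Σ(m=0 to 4) x[m] · y[(n-m) mod 5]

Computing each output sample:
(x ⊛ y)[0] = 1
(x ⊛ y)[1] = -3
(x ⊛ y)[2] = -3
(x ⊛ y)[3] = 3
(x ⊛ y)[4] = -3

x ⊛ y = [1, -3, -3, 3, -3]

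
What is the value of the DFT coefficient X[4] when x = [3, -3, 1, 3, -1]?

X[4] = Σ(n=0 to 4) x[n] · ω_5^(4n) where ω_5 = e^(-2πi/5)
= (3)·ω_5^0 + (-3)·ω_5^4 + (1)·ω_5^8 + (3)·ω_5^12 + (-1)·ω_5^16

X[4] = -1.4721-3.0777i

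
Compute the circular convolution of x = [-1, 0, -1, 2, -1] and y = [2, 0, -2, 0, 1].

(x ⊛ y)[n] = Σ(m=0 to 4) x[m] · y[(n-m) mod 5]

Computing each output sample:
(x ⊛ y)[0] = -6
(x ⊛ y)[1] = 1
(x ⊛ y)[2] = 2
(x ⊛ y)[3] = 3
(x ⊛ y)[4] = -1

x ⊛ y = [-6, 1, 2, 3, -1]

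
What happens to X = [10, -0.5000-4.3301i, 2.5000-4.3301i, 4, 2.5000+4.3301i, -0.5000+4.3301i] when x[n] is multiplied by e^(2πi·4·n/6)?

Modulation property: DFT(ω_6^(-4n)·x[n]) = X[(k-4) mod 6], so circularly shift X by 4 positions.

X[k-4] = [2.5000-4.3301i, 4, 2.5000+4.3301i, -0.5000+4.3301i, 10, -0.5000-4.3301i]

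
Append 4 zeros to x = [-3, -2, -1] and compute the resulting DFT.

Original 3-point DFT: [-6, -1.5000+0.8660i, -1.5000-0.8660i]
Zero-padded 7-point DFT provides frequency interpolation.

DFT_7([x, 0, ...]) = [-6, -4.0245+2.5386i, -1.6540+1.5160i, -1.8216+0.0859i, -1.8216-0.0859i, -1.6540-1.5160i, -4.0245-2.5386i]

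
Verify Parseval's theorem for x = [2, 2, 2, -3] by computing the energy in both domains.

Time domain:
Σ|x[n]|² = |2|² + |2|² + |2|² + |-3|² = 21.0000

Frequency domain:
(1/4)Σ|X[k]|² = (1/4)(|3|² + |-5i|² + |5|² + |5i|²) = (1/4)·84.0000 = 21.0000

Both sides agree, confirming Parseval's theorem.

Σ|x[n]|² = (1/N)Σ|X[k]|² = 21.0000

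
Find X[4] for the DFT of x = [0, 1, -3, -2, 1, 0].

X[4] = Σ(n=0 to 5) x[n] · ω_6^(4n) where ω_6 = e^(-2πi/6)
= (0)·ω_6^0 + (1)·ω_6^4 + (-3)·ω_6^8 + (-2)·ω_6^12 + (1)·ω_6^16 + (0)·ω_6^20

X[4] = -1.5000+4.3301i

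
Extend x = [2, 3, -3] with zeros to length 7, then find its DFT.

Original 3-point DFT: [2, 2.0000-5.1962i, 2.0000+5.1962i]
Zero-padded 7-point DFT provides frequency interpolation.

DFT_7([x, 0, ...]) = [2, 4.5380+0.5793i, 4.0353-4.2264i, -2.5734-3.6471i, -2.5734+3.6471i, 4.0353+4.2264i, 4.5380-0.5793i]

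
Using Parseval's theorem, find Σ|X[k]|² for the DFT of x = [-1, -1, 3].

Parseval: Σ|x[n]|² = (1/N)Σ|X[k]|², so Σ|X[k]|² = N·Σ|x[n]|² = 3·11.0000

Σ|X[k]|² = N·Σ|x[n]|² = 3·11.0000 = 33.0000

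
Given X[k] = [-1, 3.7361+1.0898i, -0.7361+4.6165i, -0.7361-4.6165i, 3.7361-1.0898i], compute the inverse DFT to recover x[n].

x[n] = (1/5) Σ(k=0 to 4) X[k] · e^(2πikn/5)

Computing each x[n]:
x[0] = 1
x[1] = -1
x[2] = 0
x[3] = -3
x[4] = 2

x = [1, -1, 0, -3, 2]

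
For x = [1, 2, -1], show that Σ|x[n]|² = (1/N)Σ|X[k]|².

Time domain:
Σ|x[n]|² = |1|² + |2|² + |-1|² = 6.0000

Frequency domain:
(1/3)Σ|X[k]|² = (1/3)(|2|² + |0.5000-2.5981i|² + |0.5000+2.5981i|²) = (1/3)·18.0000 = 6.0000

Both sides agree, confirming Parseval's theorem.

Σ|x[n]|² = (1/N)Σ|X[k]|² = 6.0000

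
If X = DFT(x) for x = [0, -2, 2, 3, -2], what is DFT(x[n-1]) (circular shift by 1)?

Time shift by 1: X_shifted[k] = ω_5^(1k) · X[k]
Shifted x = [-2, 0, -2, 2, 3]

DFT(x[n-1]) = [1, -1.0729+5.2043i, -4.4271-2.0409i, -4.4271+2.0409i, -1.0729-5.2043i]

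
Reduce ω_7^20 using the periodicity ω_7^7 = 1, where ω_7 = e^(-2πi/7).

Since ω_7^7 = 1, powers reduce modulo 7.
20 mod 7 = 6
So ω_7^20 = ω_7^6 = e^(-2πi·6/7)

ω_7^20 = ω_7^6 = 0.6235+0.7818i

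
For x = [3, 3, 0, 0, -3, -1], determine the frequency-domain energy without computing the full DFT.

Parseval: Σ|x[n]|² = (1/N)Σ|X[k]|², so Σ|X[k]|² = N·Σ|x[n]|² = 6·28.0000

Σ|X[k]|² = N·Σ|x[n]|² = 6·28.0000 = 168.0000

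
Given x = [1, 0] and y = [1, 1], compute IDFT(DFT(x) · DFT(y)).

(x ⊛ y)[n] = Σ(m=0 to 1) x[m] · y[(n-m) mod 2]

Computing each output sample:
(x ⊛ y)[0] = 1
(x ⊛ y)[1] = 1

x ⊛ y = [1, 1]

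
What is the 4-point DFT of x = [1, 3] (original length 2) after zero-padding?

Original 2-point DFT: [4, -2]
Zero-padded 4-point DFT provides frequency interpolation.

DFT_4([x, 0, ...]) = [4, 1-3i, -2, 1+3i]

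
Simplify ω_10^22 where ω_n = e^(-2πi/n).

Since ω_10^10 = 1, powers reduce modulo 10.
22 mod 10 = 2
So ω_10^22 = ω_10^2 = e^(-2πi·2/10)

ω_10^22 = ω_10^2 = 0.3090-0.9511i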